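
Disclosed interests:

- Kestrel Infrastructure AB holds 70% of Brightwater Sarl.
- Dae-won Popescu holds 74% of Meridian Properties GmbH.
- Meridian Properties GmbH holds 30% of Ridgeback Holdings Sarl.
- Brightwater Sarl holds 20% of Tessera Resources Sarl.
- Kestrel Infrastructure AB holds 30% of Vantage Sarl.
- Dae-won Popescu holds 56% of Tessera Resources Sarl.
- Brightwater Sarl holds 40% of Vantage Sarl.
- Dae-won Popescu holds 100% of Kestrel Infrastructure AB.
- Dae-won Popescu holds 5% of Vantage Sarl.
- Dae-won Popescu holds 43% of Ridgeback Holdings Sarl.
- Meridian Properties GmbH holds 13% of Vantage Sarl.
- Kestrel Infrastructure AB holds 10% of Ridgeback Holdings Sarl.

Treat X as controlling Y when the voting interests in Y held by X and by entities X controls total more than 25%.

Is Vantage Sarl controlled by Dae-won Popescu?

Dae-won holds 100% of Kestrel, so Dae-won controls Kestrel.
Kestrel holds 70% of Brightwater, so Dae-won controls Brightwater.
Dae-won holds 74% of Meridian, so Dae-won controls Meridian.
Brightwater and Dae-won and Kestrel and Meridian together hold 40% + 5% + 30% + 13% = 88% of Vantage, so Dae-won controls Vantage.

Yes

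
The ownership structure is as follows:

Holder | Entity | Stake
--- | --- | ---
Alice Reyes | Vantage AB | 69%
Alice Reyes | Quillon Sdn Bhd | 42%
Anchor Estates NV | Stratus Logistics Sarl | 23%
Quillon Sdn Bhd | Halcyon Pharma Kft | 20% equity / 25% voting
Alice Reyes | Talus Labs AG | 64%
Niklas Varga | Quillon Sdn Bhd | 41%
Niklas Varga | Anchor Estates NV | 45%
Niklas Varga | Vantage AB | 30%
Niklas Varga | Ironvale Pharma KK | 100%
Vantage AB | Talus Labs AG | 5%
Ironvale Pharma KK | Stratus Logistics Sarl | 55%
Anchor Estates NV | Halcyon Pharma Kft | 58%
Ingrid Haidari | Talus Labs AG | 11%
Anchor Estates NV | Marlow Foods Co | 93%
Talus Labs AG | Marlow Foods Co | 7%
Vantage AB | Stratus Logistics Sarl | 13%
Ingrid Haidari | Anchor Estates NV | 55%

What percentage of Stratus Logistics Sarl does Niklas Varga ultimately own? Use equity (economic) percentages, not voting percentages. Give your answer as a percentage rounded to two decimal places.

69.25%

Niklas reaches Stratus along 3 paths.
Via Vantage: 30% × 13% = 3.9%.
Via Ironvale: 100% × 55% = 55%.
Via Anchor: 45% × 23% = 10.35%.
Total: 3.9% + 55% + 10.35% = 69.25%.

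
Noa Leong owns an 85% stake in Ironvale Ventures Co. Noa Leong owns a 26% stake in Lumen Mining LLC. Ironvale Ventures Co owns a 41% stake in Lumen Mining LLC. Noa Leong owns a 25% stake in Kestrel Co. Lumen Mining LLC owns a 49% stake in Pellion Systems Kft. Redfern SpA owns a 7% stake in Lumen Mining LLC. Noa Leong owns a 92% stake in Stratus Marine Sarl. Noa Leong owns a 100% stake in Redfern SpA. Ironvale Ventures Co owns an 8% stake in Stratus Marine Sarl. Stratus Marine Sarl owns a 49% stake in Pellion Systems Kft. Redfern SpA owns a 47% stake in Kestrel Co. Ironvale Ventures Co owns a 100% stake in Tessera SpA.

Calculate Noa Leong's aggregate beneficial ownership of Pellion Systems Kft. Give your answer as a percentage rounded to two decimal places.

81.66%

Noa reaches Pellion along 5 paths.
Via Ironvale → Lumen: 85% × 41% × 49% = 17.0765%.
Via Redfern → Lumen: 100% × 7% × 49% = 3.43%.
Via Lumen: 26% × 49% = 12.74%.
Via Stratus: 92% × 49% = 45.08%.
Via Ironvale → Stratus: 85% × 8% × 49% = 3.332%.
Total: 17.0765% + 3.43% + 12.74% + 45.08% + 3.332% = 81.6585%.
Rounded: 81.66%.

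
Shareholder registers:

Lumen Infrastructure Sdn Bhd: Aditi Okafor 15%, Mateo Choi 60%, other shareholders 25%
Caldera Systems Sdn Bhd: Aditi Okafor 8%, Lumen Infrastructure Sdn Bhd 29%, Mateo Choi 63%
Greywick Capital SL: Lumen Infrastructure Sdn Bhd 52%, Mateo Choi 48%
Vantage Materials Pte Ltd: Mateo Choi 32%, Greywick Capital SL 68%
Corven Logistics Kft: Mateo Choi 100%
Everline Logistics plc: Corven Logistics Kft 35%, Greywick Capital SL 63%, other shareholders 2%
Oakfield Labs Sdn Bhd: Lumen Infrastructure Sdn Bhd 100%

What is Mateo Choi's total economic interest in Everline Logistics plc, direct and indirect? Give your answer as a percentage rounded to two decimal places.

Mateo reaches Everline along 3 paths.
Via Corven: 100% × 35% = 35%.
Via Lumen → Greywick: 60% × 52% × 63% = 19.656%.
Via Greywick: 48% × 63% = 30.24%.
Total: 35% + 19.656% + 30.24% = 84.896%.
Rounded: 84.90%.

84.90%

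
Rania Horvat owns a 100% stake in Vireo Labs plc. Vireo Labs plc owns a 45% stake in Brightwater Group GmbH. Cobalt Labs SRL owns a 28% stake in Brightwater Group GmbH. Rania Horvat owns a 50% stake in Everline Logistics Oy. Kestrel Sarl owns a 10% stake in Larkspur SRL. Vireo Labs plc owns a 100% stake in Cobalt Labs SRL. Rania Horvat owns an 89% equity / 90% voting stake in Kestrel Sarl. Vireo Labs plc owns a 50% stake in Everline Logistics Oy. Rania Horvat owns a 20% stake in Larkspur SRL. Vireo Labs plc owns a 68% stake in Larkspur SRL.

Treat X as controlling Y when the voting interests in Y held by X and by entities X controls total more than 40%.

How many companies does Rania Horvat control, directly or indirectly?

6

Rania holds 90% of Kestrel, so Rania controls Kestrel.
Rania holds 100% of Vireo, so Rania controls Vireo.
Rania and Vireo together hold 50% + 50% = 100% of Everline, so Rania controls Everline.
Rania and Vireo and Kestrel together hold 20% + 68% + 10% = 98% of Larkspur, so Rania controls Larkspur.
Vireo holds 100% of Cobalt, so Rania controls Cobalt.
Cobalt and Vireo together hold 28% + 45% = 73% of Brightwater, so Rania controls Brightwater.
Rania controls 6 companies.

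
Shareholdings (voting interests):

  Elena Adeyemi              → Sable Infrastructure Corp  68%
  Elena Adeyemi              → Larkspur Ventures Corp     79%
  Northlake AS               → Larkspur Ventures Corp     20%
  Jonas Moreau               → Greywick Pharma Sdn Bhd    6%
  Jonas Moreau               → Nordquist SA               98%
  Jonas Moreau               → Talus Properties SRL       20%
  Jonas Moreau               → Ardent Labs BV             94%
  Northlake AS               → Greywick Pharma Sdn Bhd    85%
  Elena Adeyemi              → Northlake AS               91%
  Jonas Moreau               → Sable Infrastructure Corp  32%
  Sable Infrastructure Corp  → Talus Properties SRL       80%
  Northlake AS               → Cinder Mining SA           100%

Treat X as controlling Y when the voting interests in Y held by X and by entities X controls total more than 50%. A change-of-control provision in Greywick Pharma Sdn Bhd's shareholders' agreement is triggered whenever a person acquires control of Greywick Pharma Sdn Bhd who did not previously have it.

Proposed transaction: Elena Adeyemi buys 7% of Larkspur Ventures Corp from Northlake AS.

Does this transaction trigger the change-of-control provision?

No

The purchase adds only to Elena's holdings (Northlake's stake shrinks), so Elena is the only person who could newly come to control Greywick.
Elena holds 91% of Northlake, so Elena controls Northlake.
Northlake holds 85% of Greywick, so Elena controls Greywick.
So Elena already controls Greywick before the transaction.
After the purchase, Elena's direct stake in Larkspur rises to 79% + 7% = 86%, and Northlake's stake falls to 13%.
Elena controlled Greywick already, so this is not a new person acquiring control; every other person's position is unchanged or reduced.
No new person acquires control, so the clause is not triggered.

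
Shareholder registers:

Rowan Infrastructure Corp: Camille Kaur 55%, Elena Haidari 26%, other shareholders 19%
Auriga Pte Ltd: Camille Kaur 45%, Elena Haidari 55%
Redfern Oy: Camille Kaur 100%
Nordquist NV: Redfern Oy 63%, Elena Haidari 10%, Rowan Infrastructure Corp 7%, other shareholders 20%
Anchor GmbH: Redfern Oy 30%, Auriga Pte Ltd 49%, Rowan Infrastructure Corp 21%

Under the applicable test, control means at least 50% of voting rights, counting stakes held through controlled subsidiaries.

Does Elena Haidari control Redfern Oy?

No

Elena holds 55% of Auriga, so Elena controls Auriga.
Neither Elena nor any entity Elena controls holds any voting interest in Redfern.
So Elena does not control Redfern.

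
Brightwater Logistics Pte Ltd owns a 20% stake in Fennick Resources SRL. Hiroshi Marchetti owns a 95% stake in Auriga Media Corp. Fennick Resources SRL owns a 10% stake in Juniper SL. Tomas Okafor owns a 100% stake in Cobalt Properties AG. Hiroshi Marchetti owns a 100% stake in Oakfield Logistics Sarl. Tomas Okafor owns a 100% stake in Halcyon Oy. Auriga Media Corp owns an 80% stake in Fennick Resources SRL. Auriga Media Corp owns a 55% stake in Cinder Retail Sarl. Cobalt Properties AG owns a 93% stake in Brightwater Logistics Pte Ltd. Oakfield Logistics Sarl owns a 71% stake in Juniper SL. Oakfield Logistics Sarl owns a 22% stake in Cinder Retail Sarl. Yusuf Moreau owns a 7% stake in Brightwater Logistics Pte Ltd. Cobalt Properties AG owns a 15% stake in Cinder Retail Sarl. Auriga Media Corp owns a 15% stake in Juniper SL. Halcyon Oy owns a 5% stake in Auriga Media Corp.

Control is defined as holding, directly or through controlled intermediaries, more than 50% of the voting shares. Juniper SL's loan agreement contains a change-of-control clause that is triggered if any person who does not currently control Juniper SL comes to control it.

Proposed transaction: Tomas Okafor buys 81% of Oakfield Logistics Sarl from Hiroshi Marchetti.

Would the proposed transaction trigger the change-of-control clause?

Yes

The purchase adds only to Tomas's holdings (Hiroshi's stake shrinks), so Tomas is the only person who could newly come to control Juniper.
Tomas holds 100% of Cobalt, so Tomas controls Cobalt.
Tomas holds 100% of Halcyon, so Tomas controls Halcyon.
Cobalt holds 93% of Brightwater, so Tomas controls Brightwater.
Neither Tomas nor any entity Tomas controls holds any voting interest in Juniper.
So before the transaction, Tomas does not control Juniper.
After the purchase, Tomas holds 81% of Oakfield directly, and Hiroshi's stake falls to 19%.
Tomas holds 81% of Oakfield, so Tomas controls Oakfield.
Oakfield holds 71% of Juniper, so Tomas controls Juniper.
Tomas did not control Juniper before and does after, so the clause is triggered.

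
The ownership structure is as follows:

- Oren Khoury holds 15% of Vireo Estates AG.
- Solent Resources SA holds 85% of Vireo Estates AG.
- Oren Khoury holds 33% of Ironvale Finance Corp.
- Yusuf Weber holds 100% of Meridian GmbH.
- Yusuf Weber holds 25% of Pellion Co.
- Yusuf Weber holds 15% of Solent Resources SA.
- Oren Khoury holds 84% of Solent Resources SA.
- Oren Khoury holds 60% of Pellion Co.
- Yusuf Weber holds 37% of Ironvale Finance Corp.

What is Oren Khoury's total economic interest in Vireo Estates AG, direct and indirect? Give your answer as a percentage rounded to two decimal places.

Oren reaches Vireo along 2 paths.
Via Solent: 84% × 85% = 71.4%.
Direct stake: 15% = 15%.
Total: 71.4% + 15% = 86.4%.
Rounded: 86.40%.

86.40%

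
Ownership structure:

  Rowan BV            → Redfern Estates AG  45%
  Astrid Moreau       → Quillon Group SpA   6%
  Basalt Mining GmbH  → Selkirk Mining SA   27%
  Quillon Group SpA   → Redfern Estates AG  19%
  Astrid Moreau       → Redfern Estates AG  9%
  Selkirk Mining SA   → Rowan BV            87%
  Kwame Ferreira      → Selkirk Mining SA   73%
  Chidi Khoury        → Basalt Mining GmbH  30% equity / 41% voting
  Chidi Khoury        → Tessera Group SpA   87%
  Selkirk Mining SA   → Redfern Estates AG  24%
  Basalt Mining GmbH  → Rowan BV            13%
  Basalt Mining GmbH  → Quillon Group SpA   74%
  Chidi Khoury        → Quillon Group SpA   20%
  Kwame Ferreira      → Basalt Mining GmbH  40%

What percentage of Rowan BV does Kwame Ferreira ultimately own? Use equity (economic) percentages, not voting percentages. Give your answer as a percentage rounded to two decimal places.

Kwame reaches Rowan along 3 paths.
Via Basalt: 40% × 13% = 5.2%.
Via Selkirk: 73% × 87% = 63.51%.
Via Basalt → Selkirk: 40% × 27% × 87% = 9.396%.
Total: 5.2% + 63.51% + 9.396% = 78.106%.
Rounded: 78.11%.

78.11%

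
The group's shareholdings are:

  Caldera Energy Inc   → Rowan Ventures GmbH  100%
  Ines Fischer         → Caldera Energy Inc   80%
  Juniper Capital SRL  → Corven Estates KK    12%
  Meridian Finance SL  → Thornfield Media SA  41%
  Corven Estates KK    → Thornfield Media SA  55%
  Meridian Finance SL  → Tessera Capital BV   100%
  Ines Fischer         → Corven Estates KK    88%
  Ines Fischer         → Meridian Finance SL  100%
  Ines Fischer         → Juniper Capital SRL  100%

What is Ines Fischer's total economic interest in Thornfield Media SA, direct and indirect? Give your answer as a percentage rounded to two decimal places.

96.00%

Ines reaches Thornfield along 3 paths.
Via Juniper → Corven: 100% × 12% × 55% = 6.6%.
Via Corven: 88% × 55% = 48.4%.
Via Meridian: 100% × 41% = 41%.
Total: 6.6% + 48.4% + 41% = 96%.
Rounded: 96.00%.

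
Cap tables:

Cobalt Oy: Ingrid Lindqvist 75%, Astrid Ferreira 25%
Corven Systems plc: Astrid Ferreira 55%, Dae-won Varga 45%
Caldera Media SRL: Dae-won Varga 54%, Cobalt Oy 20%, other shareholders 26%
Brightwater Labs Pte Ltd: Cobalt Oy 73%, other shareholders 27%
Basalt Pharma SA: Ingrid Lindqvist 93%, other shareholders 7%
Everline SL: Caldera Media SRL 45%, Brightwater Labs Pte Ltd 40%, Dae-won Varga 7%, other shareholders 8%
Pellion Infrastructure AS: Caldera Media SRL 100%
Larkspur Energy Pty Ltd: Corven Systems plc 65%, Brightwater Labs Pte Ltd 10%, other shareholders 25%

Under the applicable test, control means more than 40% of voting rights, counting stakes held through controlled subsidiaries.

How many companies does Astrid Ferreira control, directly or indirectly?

2

Astrid holds 55% of Corven, so Astrid controls Corven.
Corven holds 65% of Larkspur, so Astrid controls Larkspur.
No other company's threshold is met.
Astrid controls 2 companies.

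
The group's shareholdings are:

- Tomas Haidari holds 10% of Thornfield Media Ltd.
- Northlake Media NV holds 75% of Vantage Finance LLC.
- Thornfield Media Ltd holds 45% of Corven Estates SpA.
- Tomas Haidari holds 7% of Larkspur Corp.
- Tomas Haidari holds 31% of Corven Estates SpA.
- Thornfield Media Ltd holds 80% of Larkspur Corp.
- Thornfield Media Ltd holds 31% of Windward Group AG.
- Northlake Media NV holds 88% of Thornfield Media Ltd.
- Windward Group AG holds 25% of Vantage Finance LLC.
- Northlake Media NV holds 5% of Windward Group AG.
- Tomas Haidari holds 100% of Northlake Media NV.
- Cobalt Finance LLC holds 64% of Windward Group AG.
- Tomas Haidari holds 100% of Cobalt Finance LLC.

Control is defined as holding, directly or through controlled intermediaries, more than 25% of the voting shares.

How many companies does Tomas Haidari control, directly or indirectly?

Tomas holds 100% of Northlake, so Tomas controls Northlake.
Tomas holds 100% of Cobalt, so Tomas controls Cobalt.
Tomas and Northlake together hold 10% + 88% = 98% of Thornfield, so Tomas controls Thornfield.
Tomas and Thornfield together hold 31% + 45% = 76% of Corven, so Tomas controls Corven.
Cobalt and Thornfield and Northlake together hold 64% + 31% + 5% = 100% of Windward, so Tomas controls Windward.
Windward and Northlake together hold 25% + 75% = 100% of Vantage, so Tomas controls Vantage.
Tomas and Thornfield together hold 7% + 80% = 87% of Larkspur, so Tomas controls Larkspur.
Tomas controls 7 companies.

7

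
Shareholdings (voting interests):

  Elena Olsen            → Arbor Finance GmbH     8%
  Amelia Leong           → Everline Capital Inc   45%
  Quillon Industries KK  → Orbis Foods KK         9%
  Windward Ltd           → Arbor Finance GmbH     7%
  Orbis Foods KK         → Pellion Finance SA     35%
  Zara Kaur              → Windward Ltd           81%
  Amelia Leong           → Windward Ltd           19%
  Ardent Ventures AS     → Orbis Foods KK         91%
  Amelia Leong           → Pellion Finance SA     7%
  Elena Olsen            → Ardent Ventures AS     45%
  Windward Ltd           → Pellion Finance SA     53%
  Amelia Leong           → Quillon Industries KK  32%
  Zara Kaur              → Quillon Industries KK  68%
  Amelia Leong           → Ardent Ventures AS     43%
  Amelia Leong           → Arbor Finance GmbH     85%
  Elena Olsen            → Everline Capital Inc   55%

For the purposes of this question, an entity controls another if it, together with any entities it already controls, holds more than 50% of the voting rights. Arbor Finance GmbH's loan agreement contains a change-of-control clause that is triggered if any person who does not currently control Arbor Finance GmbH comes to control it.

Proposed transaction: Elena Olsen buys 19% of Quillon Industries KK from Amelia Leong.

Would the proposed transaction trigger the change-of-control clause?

No

The purchase adds only to Elena's holdings (Amelia's stake shrinks), so Elena is the only person who could newly come to control Arbor.
Elena holds 55% of Everline, so Elena controls Everline.
In Arbor, Elena's side holds only 8%, not > 50%.
So before the transaction, Elena does not control Arbor.
After the purchase, Elena holds 19% of Quillon directly, and Amelia's stake falls to 13%.
Elena's side now holds 19% of Quillon, not > 50%, so Elena still does not control Quillon.
After the transaction, Elena's side holds 8% of Arbor, not > 50%, so Elena still does not control Arbor.
No new person acquires control, so the clause is not triggered.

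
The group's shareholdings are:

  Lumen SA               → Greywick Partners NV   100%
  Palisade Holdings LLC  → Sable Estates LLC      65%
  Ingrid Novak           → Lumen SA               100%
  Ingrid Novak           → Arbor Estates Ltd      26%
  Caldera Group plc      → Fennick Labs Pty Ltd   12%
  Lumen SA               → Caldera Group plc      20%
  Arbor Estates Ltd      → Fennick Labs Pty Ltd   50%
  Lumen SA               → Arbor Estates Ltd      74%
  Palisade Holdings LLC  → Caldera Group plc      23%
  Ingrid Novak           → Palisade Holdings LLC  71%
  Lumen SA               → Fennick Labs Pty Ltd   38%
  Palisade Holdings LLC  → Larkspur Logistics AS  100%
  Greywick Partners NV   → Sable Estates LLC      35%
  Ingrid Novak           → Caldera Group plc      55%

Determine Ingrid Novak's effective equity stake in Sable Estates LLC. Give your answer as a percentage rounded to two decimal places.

Ingrid reaches Sable along 2 paths.
Via Lumen → Greywick: 100% × 100% × 35% = 35%.
Via Palisade: 71% × 65% = 46.15%.
Total: 35% + 46.15% = 81.15%.

81.15%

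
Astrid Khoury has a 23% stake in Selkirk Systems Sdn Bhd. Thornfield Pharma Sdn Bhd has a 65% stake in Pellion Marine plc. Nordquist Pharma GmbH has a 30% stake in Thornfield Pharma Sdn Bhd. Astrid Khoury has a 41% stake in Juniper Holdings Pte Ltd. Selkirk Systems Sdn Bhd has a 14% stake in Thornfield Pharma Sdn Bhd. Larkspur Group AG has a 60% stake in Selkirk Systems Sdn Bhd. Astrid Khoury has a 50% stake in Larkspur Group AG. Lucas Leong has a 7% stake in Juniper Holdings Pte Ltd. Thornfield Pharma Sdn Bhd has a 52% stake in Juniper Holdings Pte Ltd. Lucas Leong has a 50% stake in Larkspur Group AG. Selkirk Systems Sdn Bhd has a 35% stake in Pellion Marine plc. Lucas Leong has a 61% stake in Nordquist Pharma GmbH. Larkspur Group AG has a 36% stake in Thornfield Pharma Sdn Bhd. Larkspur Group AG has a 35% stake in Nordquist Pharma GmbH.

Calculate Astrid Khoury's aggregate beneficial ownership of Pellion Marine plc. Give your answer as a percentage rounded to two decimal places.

38.49%

Astrid reaches Pellion along 6 paths.
Via Selkirk: 23% × 35% = 8.05%.
Via Larkspur → Selkirk: 50% × 60% × 35% = 10.5%.
Via Larkspur → Nordquist → Thornfield: 50% × 35% × 30% × 65% = 3.4125%.
Via Selkirk → Thornfield: 23% × 14% × 65% = 2.093%.
Via Larkspur → Selkirk → Thornfield: 50% × 60% × 14% × 65% = 2.73%.
Via Larkspur → Thornfield: 50% × 36% × 65% = 11.7%.
Total: 8.05% + 10.5% + 3.4125% + 2.093% + 2.73% + 11.7% = 38.4855%.
Rounded: 38.49%.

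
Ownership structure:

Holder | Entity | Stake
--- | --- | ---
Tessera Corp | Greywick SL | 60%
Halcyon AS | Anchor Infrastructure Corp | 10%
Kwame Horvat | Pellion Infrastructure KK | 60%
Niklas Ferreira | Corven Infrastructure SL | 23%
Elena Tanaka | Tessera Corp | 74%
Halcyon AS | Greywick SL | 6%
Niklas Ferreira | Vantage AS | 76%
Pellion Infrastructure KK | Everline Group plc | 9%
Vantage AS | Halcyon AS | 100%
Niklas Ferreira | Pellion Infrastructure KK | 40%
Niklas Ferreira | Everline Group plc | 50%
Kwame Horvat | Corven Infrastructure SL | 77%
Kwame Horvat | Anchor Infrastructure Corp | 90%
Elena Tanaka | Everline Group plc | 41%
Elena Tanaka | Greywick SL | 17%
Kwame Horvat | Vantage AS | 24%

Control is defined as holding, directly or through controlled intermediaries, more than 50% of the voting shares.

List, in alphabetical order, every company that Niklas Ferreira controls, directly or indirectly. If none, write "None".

Niklas holds 76% of Vantage, so Niklas controls Vantage.
Vantage holds 100% of Halcyon, so Niklas controls Halcyon.
No other company's threshold is met.

Halcyon AS, Vantage AS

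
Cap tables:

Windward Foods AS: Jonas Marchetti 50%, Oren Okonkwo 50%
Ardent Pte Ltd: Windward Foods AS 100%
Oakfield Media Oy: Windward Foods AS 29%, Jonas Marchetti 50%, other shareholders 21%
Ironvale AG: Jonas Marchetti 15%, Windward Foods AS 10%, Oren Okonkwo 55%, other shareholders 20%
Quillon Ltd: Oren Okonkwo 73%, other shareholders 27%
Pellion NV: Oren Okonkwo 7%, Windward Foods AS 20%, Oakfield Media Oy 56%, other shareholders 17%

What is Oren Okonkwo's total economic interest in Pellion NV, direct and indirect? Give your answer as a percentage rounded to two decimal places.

Oren reaches Pellion along 3 paths.
Direct stake: 7% = 7%.
Via Windward: 50% × 20% = 10%.
Via Windward → Oakfield: 50% × 29% × 56% = 8.12%.
Total: 7% + 10% + 8.12% = 25.12%.

25.12%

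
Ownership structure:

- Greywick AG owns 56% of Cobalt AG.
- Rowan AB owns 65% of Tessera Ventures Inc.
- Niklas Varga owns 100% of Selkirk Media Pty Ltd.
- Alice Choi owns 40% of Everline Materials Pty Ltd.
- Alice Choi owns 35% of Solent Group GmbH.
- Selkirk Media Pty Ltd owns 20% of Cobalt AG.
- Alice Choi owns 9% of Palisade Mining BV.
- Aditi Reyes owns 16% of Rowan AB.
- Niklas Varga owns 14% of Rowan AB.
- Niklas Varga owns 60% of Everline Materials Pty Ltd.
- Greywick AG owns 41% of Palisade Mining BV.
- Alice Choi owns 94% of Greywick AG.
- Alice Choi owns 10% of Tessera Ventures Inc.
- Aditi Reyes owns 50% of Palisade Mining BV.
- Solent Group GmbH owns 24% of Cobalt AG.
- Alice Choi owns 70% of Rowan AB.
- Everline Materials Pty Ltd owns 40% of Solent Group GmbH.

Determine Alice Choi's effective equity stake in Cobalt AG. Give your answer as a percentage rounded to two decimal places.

64.88%

Alice reaches Cobalt along 3 paths.
Via Everline → Solent: 40% × 40% × 24% = 3.84%.
Via Solent: 35% × 24% = 8.4%.
Via Greywick: 94% × 56% = 52.64%.
Total: 3.84% + 8.4% + 52.64% = 64.88%.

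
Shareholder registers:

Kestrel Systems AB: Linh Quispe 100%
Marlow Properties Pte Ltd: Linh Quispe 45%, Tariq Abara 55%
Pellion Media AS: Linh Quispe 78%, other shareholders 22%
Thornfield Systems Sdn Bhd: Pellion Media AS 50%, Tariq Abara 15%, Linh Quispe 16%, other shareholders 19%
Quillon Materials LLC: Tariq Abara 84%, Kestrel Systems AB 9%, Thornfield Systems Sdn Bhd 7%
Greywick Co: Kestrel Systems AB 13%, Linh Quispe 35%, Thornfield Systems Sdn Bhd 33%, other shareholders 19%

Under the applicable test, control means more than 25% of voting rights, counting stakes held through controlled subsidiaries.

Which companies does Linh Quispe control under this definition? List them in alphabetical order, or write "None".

Greywick Co, Kestrel Systems AB, Marlow Properties Pte Ltd, Pellion Media AS, Thornfield Systems Sdn Bhd

Linh holds 100% of Kestrel, so Linh controls Kestrel.
Linh holds 45% of Marlow, so Linh controls Marlow.
Linh holds 78% of Pellion, so Linh controls Pellion.
Pellion and Linh together hold 50% + 16% = 66% of Thornfield, so Linh controls Thornfield.
Kestrel and Linh and Thornfield together hold 13% + 35% + 33% = 81% of Greywick, so Linh controls Greywick.
No other company's threshold is met.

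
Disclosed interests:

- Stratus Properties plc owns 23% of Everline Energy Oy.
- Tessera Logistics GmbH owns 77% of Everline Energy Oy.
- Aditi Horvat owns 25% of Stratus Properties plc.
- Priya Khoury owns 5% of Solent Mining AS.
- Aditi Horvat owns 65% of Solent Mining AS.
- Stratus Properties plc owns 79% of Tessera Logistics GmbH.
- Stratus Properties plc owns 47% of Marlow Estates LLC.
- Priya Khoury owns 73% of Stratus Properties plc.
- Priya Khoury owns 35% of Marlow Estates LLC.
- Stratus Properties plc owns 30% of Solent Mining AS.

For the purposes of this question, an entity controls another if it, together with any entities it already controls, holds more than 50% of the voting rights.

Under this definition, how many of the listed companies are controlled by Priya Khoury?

4

Priya holds 73% of Stratus, so Priya controls Stratus.
Stratus and Priya together hold 47% + 35% = 82% of Marlow, so Priya controls Marlow.
Stratus holds 79% of Tessera, so Priya controls Tessera.
Tessera and Stratus together hold 77% + 23% = 100% of Everline, so Priya controls Everline.
No other company's threshold is met.
Priya controls 4 companies.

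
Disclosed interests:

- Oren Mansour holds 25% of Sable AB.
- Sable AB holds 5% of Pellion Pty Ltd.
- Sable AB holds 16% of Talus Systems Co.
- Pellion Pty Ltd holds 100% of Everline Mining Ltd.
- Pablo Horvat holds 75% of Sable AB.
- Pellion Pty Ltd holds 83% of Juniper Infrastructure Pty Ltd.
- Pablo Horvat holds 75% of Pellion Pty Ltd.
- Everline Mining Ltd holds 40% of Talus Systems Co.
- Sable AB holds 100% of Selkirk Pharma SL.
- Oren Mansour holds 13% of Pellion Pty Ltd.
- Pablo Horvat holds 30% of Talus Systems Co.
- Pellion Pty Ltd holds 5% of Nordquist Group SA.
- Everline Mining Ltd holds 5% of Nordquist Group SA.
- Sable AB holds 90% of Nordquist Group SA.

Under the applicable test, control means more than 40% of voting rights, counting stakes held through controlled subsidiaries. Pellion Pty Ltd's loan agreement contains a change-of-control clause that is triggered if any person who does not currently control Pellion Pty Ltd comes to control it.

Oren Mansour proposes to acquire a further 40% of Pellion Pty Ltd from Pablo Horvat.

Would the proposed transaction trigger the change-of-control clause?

Yes

The purchase adds only to Oren's holdings (Pablo's stake shrinks), so Oren is the only person who could newly come to control Pellion.
Oren's largest direct stake is 25% in Sable, which does not meet the threshold, so Oren controls no company.
In Pellion, Oren's side holds only 13%, not > 40%.
So before the transaction, Oren does not control Pellion.
After the purchase, Oren's direct stake in Pellion rises to 13% + 40% = 53%, and Pablo's stake falls to 35%.
Oren holds 53% of Pellion, so Oren controls Pellion.
Oren did not control Pellion before and does after, so the clause is triggered.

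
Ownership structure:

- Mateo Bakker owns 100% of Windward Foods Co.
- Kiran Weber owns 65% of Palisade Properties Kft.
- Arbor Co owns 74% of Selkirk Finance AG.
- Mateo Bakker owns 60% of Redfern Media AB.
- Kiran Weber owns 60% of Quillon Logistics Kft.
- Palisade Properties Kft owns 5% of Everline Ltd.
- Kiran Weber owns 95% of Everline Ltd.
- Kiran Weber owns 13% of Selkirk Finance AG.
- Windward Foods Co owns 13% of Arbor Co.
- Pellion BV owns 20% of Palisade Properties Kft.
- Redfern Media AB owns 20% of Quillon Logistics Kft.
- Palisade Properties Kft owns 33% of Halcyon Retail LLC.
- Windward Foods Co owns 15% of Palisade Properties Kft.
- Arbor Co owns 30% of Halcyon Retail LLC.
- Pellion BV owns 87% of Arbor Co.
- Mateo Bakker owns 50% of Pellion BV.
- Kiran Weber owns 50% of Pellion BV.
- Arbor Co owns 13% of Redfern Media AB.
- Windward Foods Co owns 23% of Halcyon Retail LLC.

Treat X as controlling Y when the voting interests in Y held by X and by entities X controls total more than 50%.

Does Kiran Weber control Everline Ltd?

Kiran holds 65% of Palisade, so Kiran controls Palisade.
Kiran and Palisade together hold 95% + 5% = 100% of Everline, so Kiran controls Everline.

Yes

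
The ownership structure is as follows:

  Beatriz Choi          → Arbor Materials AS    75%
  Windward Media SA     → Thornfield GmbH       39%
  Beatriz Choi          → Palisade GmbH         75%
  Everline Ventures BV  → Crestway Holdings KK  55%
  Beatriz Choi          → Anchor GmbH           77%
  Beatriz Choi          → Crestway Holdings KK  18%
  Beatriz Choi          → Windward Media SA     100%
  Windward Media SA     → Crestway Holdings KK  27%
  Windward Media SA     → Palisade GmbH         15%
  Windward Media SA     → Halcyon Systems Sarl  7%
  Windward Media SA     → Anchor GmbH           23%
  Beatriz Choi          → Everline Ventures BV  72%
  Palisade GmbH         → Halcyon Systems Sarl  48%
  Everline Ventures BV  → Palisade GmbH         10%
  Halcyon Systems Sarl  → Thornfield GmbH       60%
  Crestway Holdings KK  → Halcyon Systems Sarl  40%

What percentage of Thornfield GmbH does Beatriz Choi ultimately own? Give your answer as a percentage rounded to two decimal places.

91.50%

Beatriz reaches Thornfield along 8 paths.
Via Windward: 100% × 39% = 39%.
Via Windward → Crestway → Halcyon: 100% × 27% × 40% × 60% = 6.48%.
Via Everline → Crestway → Halcyon: 72% × 55% × 40% × 60% = 9.504%.
Via Crestway → Halcyon: 18% × 40% × 60% = 4.32%.
Via Windward → Palisade → Halcyon: 100% × 15% × 48% × 60% = 4.32%.
Via Palisade → Halcyon: 75% × 48% × 60% = 21.6%.
Via Everline → Palisade → Halcyon: 72% × 10% × 48% × 60% = 2.0736%.
Via Windward → Halcyon: 100% × 7% × 60% = 4.2%.
Total: 39% + 6.48% + 9.504% + 4.32% + 4.32% + 21.6% + 2.0736% + 4.2% = 91.4976%.
Rounded: 91.50%.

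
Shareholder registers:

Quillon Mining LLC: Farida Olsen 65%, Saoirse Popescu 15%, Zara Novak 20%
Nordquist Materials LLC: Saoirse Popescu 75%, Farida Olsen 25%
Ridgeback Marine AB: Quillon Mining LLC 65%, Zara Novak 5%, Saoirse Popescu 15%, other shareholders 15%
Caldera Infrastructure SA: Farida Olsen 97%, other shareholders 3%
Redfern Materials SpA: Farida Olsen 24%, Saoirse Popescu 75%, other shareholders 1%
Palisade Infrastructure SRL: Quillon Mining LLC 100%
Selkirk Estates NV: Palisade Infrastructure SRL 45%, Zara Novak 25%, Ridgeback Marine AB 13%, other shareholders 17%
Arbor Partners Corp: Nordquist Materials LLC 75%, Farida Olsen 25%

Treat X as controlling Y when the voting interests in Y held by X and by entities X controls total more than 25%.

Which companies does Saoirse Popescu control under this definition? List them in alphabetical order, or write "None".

Arbor Partners Corp, Nordquist Materials LLC, Redfern Materials SpA

Saoirse holds 75% of Nordquist, so Saoirse controls Nordquist.
Saoirse holds 75% of Redfern, so Saoirse controls Redfern.
Nordquist holds 75% of Arbor, so Saoirse controls Arbor.
No other company's threshold is met.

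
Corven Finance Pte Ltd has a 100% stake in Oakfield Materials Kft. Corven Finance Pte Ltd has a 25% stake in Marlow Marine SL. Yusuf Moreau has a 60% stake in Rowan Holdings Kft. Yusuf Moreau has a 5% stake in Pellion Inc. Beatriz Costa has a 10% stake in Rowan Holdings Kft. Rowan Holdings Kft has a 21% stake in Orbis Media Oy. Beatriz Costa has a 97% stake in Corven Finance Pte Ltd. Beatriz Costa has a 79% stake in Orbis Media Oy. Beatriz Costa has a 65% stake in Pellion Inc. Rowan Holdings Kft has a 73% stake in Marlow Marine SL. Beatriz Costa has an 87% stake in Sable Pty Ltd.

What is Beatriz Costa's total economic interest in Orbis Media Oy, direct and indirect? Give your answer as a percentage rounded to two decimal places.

Beatriz reaches Orbis along 2 paths.
Via Rowan: 10% × 21% = 2.1%.
Direct stake: 79% = 79%.
Total: 2.1% + 79% = 81.1%.
Rounded: 81.10%.

81.10%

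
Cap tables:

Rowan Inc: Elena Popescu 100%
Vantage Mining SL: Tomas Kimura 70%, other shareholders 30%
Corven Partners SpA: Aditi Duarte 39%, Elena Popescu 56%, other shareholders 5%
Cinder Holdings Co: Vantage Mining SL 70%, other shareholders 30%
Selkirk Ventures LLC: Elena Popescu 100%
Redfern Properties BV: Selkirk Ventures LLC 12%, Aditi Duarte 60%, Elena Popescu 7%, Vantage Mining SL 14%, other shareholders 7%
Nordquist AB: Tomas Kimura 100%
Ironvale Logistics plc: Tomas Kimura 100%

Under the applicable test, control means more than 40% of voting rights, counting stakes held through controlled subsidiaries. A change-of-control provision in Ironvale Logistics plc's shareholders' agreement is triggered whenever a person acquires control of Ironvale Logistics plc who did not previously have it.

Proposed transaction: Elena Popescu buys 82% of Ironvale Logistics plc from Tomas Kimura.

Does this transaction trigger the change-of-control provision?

Yes

The purchase adds only to Elena's holdings (Tomas's stake shrinks), so Elena is the only person who could newly come to control Ironvale.
Elena holds 100% of Rowan, so Elena controls Rowan.
Elena holds 56% of Corven, so Elena controls Corven.
Elena holds 100% of Selkirk, so Elena controls Selkirk.
Neither Elena nor any entity Elena controls holds any voting interest in Ironvale.
So before the transaction, Elena does not control Ironvale.
After the purchase, Elena holds 82% of Ironvale directly, and Tomas's stake falls to 18%.
Elena holds 82% of Ironvale, so Elena controls Ironvale.
Elena did not control Ironvale before and does after, so the clause is triggered.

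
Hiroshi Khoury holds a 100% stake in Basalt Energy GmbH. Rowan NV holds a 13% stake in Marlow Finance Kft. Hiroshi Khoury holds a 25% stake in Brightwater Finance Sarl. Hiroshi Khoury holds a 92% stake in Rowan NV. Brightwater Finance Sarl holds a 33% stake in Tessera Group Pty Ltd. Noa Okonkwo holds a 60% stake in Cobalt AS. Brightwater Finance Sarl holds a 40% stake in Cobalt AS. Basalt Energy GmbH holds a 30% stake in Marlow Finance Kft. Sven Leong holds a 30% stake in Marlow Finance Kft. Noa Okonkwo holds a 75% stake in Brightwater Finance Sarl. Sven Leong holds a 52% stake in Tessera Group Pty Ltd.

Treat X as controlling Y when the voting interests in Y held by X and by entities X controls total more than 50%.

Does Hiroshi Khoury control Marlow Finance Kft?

Hiroshi holds 100% of Basalt, so Hiroshi controls Basalt.
Hiroshi holds 92% of Rowan, so Hiroshi controls Rowan.
In Marlow, Hiroshi's side holds only 30% + 13% = 43%, not > 50%.
So Hiroshi does not control Marlow.

No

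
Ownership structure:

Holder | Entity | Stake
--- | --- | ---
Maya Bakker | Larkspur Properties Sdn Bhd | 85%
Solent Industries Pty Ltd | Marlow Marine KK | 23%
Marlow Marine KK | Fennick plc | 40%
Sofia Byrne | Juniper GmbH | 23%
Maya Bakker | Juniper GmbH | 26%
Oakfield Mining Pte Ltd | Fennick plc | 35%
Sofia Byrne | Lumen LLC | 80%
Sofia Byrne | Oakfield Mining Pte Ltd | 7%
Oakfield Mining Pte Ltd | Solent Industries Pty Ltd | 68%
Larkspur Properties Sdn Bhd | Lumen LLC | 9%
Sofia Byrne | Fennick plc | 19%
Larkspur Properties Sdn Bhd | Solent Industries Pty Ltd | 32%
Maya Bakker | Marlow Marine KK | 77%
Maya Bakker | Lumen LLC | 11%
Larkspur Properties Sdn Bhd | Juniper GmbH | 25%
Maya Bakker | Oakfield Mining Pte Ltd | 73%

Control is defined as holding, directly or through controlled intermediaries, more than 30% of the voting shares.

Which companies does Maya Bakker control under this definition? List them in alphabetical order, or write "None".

Maya holds 85% of Larkspur, so Maya controls Larkspur.
Maya holds 73% of Oakfield, so Maya controls Oakfield.
Larkspur and Oakfield together hold 32% + 68% = 100% of Solent, so Maya controls Solent.
Maya and Larkspur together hold 26% + 25% = 51% of Juniper, so Maya controls Juniper.
Solent and Maya together hold 23% + 77% = 100% of Marlow, so Maya controls Marlow.
Marlow and Oakfield together hold 40% + 35% = 75% of Fennick, so Maya controls Fennick.
No other company's threshold is met.

Fennick plc, Juniper GmbH, Larkspur Properties Sdn Bhd, Marlow Marine KK, Oakfield Mining Pte Ltd, Solent Industries Pty Ltd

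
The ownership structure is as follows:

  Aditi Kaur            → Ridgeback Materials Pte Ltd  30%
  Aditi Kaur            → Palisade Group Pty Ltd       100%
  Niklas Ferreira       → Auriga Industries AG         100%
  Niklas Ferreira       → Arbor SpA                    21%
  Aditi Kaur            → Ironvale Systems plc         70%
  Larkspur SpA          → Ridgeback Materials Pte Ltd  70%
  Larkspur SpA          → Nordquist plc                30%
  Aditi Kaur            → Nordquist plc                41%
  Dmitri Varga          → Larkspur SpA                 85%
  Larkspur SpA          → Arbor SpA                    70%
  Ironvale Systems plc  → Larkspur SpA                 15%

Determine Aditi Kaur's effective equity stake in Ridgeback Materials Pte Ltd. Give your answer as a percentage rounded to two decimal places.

Aditi reaches Ridgeback along 2 paths.
Direct stake: 30% = 30%.
Via Ironvale → Larkspur: 70% × 15% × 70% = 7.35%.
Total: 30% + 7.35% = 37.35%.

37.35%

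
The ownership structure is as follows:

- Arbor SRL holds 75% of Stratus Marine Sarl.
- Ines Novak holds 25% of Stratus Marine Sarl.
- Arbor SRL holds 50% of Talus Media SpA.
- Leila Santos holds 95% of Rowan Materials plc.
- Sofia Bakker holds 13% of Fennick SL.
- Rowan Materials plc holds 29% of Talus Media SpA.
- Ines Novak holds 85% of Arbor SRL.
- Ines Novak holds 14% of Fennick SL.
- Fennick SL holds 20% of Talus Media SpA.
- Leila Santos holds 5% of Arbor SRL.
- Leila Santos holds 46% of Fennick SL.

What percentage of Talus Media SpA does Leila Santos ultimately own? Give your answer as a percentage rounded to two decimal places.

Leila reaches Talus along 3 paths.
Via Fennick: 46% × 20% = 9.2%.
Via Arbor: 5% × 50% = 2.5%.
Via Rowan: 95% × 29% = 27.55%.
Total: 9.2% + 2.5% + 27.55% = 39.25%.

39.25%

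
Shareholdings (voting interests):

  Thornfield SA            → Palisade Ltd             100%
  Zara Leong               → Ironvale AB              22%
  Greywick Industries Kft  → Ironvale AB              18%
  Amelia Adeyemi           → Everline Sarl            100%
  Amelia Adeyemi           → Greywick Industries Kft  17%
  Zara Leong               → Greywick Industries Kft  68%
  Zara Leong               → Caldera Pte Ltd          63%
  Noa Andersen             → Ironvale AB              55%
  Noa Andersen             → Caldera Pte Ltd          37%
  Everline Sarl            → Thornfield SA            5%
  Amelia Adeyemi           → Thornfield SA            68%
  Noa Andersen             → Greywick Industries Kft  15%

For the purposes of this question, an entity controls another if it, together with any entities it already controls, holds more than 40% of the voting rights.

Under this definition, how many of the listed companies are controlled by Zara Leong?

Zara holds 68% of Greywick, so Zara controls Greywick.
Zara holds 63% of Caldera, so Zara controls Caldera.
No other company's threshold is met.
Zara controls 2 companies.

2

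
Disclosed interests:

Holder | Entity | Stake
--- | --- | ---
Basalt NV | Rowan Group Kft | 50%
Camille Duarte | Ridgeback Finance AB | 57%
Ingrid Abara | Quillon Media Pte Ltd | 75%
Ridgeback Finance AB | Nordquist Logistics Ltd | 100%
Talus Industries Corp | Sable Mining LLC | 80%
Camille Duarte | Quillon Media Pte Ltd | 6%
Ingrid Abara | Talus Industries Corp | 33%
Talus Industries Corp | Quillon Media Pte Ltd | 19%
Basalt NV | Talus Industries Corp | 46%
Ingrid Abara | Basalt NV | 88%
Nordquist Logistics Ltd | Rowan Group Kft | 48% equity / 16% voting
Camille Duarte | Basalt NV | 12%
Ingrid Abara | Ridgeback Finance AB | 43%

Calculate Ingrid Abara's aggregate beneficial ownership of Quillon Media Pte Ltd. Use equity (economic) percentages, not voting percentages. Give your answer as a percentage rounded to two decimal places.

88.96%

Ingrid reaches Quillon along 3 paths.
Direct stake: 75% = 75%.
Via Basalt → Talus: 88% × 46% × 19% = 7.6912%.
Via Talus: 33% × 19% = 6.27%.
Total: 75% + 7.6912% + 6.27% = 88.9612%.
Rounded: 88.96%.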